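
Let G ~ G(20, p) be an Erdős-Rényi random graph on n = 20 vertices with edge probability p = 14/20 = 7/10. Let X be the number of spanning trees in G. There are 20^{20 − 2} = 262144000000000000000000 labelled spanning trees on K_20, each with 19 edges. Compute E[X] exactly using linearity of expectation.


K_20 has 20^{20 − 2} = 262144000000000000000000 labelled spanning trees.
For each such spanning tree H, let X_H = 1 if all 19 edges of H are present in G. Then P[X_H = 1] = p^{19} = (7/10)^{19} = 11398895185373143/10000000000000000000.
By linearity: E[X] = Σ_H E[X_H] = 262144000000000000000000 · p^{19} = 262144000000000000000000 · 11398895185373143/10000000000000000000 = 1494075989737228599296/5.
Numerically: E[X] ≈ 2.99e+20.

E[X] = 262144000000000000000000 · (7/10)^{19} = 1494075989737228599296/5 ≈ 2.99e+20.


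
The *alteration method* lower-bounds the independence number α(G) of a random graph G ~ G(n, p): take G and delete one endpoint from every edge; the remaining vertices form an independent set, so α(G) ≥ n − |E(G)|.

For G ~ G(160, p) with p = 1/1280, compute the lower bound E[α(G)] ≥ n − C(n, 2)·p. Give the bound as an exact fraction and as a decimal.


E[|E(G)|] = C(160, 2)·p = 12720 · (1/1280) = 159/16.
E[α(G)] ≥ n − E[|E(G)|] = 160 − 159/16 = 2401/16.
Numerically: ≈ 150.06250.
(This is only a lower bound; the true E[α(G)] may be larger.)

E[α(G)] ≥ 2401/16 ≈ 150.06250.


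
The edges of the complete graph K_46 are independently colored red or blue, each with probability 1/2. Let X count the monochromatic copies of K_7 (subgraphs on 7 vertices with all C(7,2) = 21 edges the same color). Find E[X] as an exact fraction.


Let X = Σ_S X_S over the C(46, 7) = 53524680 subsets S of size 7, where X_S = 1 if the K_7 on S is monochromatic.
For a fixed S, the K_7 on S has C(7, 2) = 21 edges. P[all 21 edges red] = (1/2)^21, and likewise for blue, so P[monochromatic] = 2·(1/2)^21 = 2^{1 − 21} = 1/1048576.
Summing: E[X] = C(46, 7) · 2^{1 − 21} = 53524680 · 1/1048576 = 6690585/131072.
Numerically: E[X] ≈ 51.045.

E[X] = C(46,7)·2^(1−C(7,2)) = 6690585/131072 ≈ 51.045.


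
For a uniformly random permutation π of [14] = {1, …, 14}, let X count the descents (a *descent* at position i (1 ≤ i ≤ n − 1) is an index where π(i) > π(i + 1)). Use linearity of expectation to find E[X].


Write X = Σ X_I over i = 1, …, 13, with X_I the indicator of one descent.
There are 13 indicators.
For each fixed i, the pair (π(i), π(i+1)) is a uniformly random ordered pair of distinct values from {1, …, 14}; by symmetry P[π(i) > π(i+1)] = 1/2.
By linearity: E[X] = 13 · (1/2) = (14 − 1) · (1/2) = 13/2 ≈ 6.500.

E[X] = 13/2 = 6.500.


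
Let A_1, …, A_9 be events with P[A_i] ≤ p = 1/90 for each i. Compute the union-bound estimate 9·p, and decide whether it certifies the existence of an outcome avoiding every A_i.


Union bound: P[∪_{i=1}^{9} A_i] ≤ Σ_i P[A_i] ≤ 9·p = 9·(1/90) = 1/10.
Numerically: 1/10 ≈ 0.100.
Is 1/10 < 1? YES.
Since P[∪ A_i] ≤ 1/10 < 1, the complement has P[∩ A_i^c] ≥ 1 − 1/10 = 9/10 > 0, so some outcome avoids every A_i.

9·p = 1/10 ≈ 0.100; existence CERTIFIED by the union bound.


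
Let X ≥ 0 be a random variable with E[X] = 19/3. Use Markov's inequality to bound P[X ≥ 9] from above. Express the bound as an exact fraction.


μ = E[X] = 19/3, a = 9.
Markov: P[X ≥ 9] ≤ μ/a = (19/3)/9 = 19/27.
Numerically: ≈ 0.70370.
(Since a = 9 > μ = 6.33333, the bound 19/27 is < 1 and informative.)

P[X ≥ 9] ≤ 19/27 ≈ 0.70370.


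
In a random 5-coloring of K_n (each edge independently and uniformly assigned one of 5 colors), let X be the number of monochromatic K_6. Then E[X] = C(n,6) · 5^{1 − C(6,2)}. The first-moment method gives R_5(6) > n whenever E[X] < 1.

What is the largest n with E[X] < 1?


We need C(n, 6) · 5^{1 − 15} < 1, i.e. C(n, 6) < 5^{15 − 1} = 6103515625.
Check values of n near the boundary:
  n = 127: C(127, 6) = 5169379425; 5169379425 < 6103515625? YES
  n = 128: C(128, 6) = 5423611200; 5423611200 < 6103515625? YES
  n = 129: C(129, 6) = 5688177600; 5688177600 < 6103515625? YES
  n = 130: C(130, 6) = 5963412000; 5963412000 < 6103515625? YES
  n = 131: C(131, 6) = 6249655776; 6249655776 < 6103515625? NO
  n = 132: C(132, 6) = 6547258432; 6547258432 < 6103515625? NO
The largest n with C(n, 6) < 6103515625 is n = 130 (where E[X] = 47707296/48828125 ≈ 0.977). Hence R_5(6) > 130, i.e. R_5(6) ≥ 131.

Largest n = 130; hence R_5(6) > 130.


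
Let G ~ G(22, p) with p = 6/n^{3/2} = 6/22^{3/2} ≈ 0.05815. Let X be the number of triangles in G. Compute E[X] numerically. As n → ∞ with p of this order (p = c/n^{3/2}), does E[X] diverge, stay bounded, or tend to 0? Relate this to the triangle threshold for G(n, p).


Number of potential triangles: C(22, 3) = 1540.
Each occurs with probability p³ ≈ (0.05815)³ ≈ 1.965856e-04.
By linearity: E[X] = C(22, 3)·p³ ≈ 1540 · 1.965856e-04 ≈ 0.3027.
Since α = 3/2 > 1, p = c/n^{3/2} = o(1/n) is below the triangle threshold p ~ 1/n. Asymptotically E[X] ~ (c³/6)·n^{3(1−α)} = (6³/6)·n^{-1.5} → 0, so by Markov's inequality G has no triangles w.h.p.

E[X] ≈ 0.3027; in regime p = Θ(1/n^{3/2}) E[X] tends to 0 (below the triangle threshold p ~ 1/n).


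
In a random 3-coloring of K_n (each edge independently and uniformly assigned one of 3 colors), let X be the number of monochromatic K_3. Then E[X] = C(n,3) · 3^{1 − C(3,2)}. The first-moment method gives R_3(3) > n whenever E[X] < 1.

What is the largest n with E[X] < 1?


We need C(n, 3) · 3^{1 − 3} < 1, i.e. C(n, 3) < 3^{3 − 1} = 9.
Check values of n near the boundary:
  n = 3: C(3, 3) = 1; 1 < 9? YES
  n = 4: C(4, 3) = 4; 4 < 9? YES
  n = 5: C(5, 3) = 10; 10 < 9? NO
  n = 6: C(6, 3) = 20; 20 < 9? NO
  n = 7: C(7, 3) = 35; 35 < 9? NO
The largest n with C(n, 3) < 9 is n = 4 (where E[X] = 4/9 ≈ 0.4444444). Hence R_3(3) > 4, i.e. R_3(3) ≥ 5.

Largest n = 4; hence R_3(3) > 4.


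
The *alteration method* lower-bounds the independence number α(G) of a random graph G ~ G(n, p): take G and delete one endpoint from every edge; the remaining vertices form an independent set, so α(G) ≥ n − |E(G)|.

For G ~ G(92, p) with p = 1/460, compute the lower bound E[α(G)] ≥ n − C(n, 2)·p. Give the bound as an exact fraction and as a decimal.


E[|E(G)|] = C(92, 2)·p = 4186 · (1/460) = 91/10.
E[α(G)] ≥ n − E[|E(G)|] = 92 − 91/10 = 829/10.
Numerically: ≈ 82.900.
(This is only a lower bound; the true E[α(G)] may be larger.)

E[α(G)] ≥ 829/10 ≈ 82.900.


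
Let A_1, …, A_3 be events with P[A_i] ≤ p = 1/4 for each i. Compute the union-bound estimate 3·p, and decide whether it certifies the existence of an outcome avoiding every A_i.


Union bound: P[∪_{i=1}^{3} A_i] ≤ Σ_i P[A_i] ≤ 3·p = 3·(1/4) = 3/4.
Numerically: 3/4 ≈ 0.75000.
Is 3/4 < 1? YES.
Since P[∪ A_i] ≤ 3/4 < 1, the complement has P[∩ A_i^c] ≥ 1 − 3/4 = 1/4 > 0, so some outcome avoids every A_i.

3·p = 3/4 ≈ 0.75000; existence CERTIFIED by the union bound.


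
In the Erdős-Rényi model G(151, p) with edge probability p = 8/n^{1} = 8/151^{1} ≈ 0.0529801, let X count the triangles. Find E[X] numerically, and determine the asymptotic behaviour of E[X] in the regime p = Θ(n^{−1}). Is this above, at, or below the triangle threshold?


Number of potential triangles: C(151, 3) = 562475.
Each occurs with probability p³ ≈ (0.0529801)³ ≈ 1.48709639e-04.
By linearity: E[X] = C(151, 3)·p³ ≈ 562475 · 1.48709639e-04 ≈ 83.645454.
Here α = 1, so p = 8/n is exactly at the triangle threshold p ~ 1/n. Asymptotically E[X] → c³/6 = 8³/6 = 256/3 ≈ 85.333333, a bounded constant. In this regime the triangle count is asymptotically Poisson(c³/6).

E[X] ≈ 83.645454; in regime p = Θ(1/n^{1}) E[X] stays bounded (at the triangle threshold p ~ 1/n).


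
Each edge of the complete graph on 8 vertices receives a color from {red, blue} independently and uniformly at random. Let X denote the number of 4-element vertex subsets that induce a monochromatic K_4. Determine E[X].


Let X = Σ_S X_S over the C(8, 4) = 70 subsets S of size 4, where X_S = 1 if the K_4 on S is monochromatic.
For a fixed S, the K_4 on S has C(4, 2) = 6 edges. P[all 6 edges red] = (1/2)^6, and likewise for blue, so P[monochromatic] = 2·(1/2)^6 = 2^{1 − 6} = 1/32.
By linearity: E[X] = C(8, 4) · 2^{1 − 6} = 70 · 1/32 = 35/16.
Numerically: E[X] ≈ 2.18750.

E[X] = C(8,4)·2^(1−C(4,2)) = 35/16 ≈ 2.18750.


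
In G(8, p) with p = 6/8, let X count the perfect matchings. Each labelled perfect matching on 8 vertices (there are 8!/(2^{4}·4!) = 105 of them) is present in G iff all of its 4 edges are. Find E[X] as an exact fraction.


K_8 has 8!/(2^{4}·4!) = 105 labelled perfect matchings.
For each such perfect matching H, let X_H = 1 if all 4 edges of H are present in G. Then P[X_H = 1] = p^{4} = (3/4)^{4} = 81/256.
By linearity of expectation: E[X] = Σ_H E[X_H] = 105 · p^{4} = 105 · 81/256 = 8505/256.
Numerically: E[X] ≈ 33.22.

E[X] = 105 · (3/4)^{4} = 8505/256 ≈ 33.22.


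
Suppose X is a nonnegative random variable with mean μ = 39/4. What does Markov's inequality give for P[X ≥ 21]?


μ = E[X] = 39/4, a = 21.
Markov: P[X ≥ 21] ≤ μ/a = (39/4)/21 = 13/28.
Numerically: ≈ 0.464.
(Since a = 21 > μ = 9.750, the bound 13/28 is < 1 and informative.)

P[X ≥ 21] ≤ 13/28 ≈ 0.464.


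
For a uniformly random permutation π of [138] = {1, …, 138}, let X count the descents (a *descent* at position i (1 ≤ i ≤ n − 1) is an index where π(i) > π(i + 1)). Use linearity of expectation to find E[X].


Write X = Σ X_I over i = 1, …, 137, with X_I the indicator of one descent.
There are 137 indicators.
For each fixed i, the pair (π(i), π(i+1)) is a uniformly random ordered pair of distinct values from {1, …, 138}; by symmetry P[π(i) > π(i+1)] = 1/2.
By linearity: E[X] = 137 · (1/2) = (138 − 1) · (1/2) = 137/2 ≈ 68.50000.

E[X] = 137/2 = 68.50000.


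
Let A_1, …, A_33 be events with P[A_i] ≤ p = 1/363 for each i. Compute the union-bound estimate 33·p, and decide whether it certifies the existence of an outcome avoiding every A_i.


Union bound: P[∪_{i=1}^{33} A_i] ≤ Σ_i P[A_i] ≤ 33·p = 33·(1/363) = 1/11.
Numerically: 1/11 ≈ 0.09091.
Is 1/11 < 1? YES.
Since P[∪ A_i] ≤ 1/11 < 1, the complement has P[∩ A_i^c] ≥ 1 − 1/11 = 10/11 > 0, so some outcome avoids every A_i.

33·p = 1/11 ≈ 0.09091; existence CERTIFIED by the union bound.


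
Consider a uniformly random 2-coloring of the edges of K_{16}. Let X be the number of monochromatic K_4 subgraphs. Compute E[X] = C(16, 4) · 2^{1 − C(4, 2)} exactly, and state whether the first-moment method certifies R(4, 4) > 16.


E[X] = C(16, 4) · 2^{1 − 6} = 1820 · 2^{−5} = 1820/32.
As a reduced fraction: E[X] = 455/8 ≈ 56.8750000.
Is E[X] < 1? NO.
Since E[X] ≥ 1, the first-moment bound is inconclusive at n = 16; it does NOT by itself certify R(4, 4) > 16.

E[X] = 455/8 ≈ 56.8750000; E[X] ≥ 1; first-moment method inconclusive here.


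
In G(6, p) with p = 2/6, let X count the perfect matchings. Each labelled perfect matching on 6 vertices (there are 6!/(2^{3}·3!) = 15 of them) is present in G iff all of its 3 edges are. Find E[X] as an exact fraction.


K_6 has 6!/(2^{3}·3!) = 15 labelled perfect matchings.
For each such perfect matching H, let X_H = 1 if all 3 edges of H are present in G. Then P[X_H = 1] = p^{3} = (1/3)^{3} = 1/27.
Summing the indicators: E[X] = Σ_H E[X_H] = 15 · p^{3} = 15 · 1/27 = 5/9.
Numerically: E[X] ≈ 0.556.

E[X] = 15 · (1/3)^{3} = 5/9 ≈ 0.556.


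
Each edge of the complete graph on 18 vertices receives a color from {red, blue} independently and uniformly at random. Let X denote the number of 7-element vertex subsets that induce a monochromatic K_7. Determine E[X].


Let X = Σ_S X_S over the C(18, 7) = 31824 subsets S of size 7, where X_S = 1 if the K_7 on S is monochromatic.
For a fixed S, the K_7 on S has C(7, 2) = 21 edges. P[all 21 edges red] = (1/2)^21, and likewise for blue, so P[monochromatic] = 2·(1/2)^21 = 2^{1 − 21} = 1/1048576.
By linearity: E[X] = C(18, 7) · 2^{1 − 21} = 31824 · 1/1048576 = 1989/65536.
Numerically: E[X] ≈ 0.03035.

E[X] = C(18,7)·2^(1−C(7,2)) = 1989/65536 ≈ 0.03035.


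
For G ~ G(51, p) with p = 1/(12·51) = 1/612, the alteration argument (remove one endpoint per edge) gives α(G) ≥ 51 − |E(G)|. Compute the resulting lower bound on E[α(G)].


E[|E(G)|] = C(51, 2)·p = 1275 · (1/612) = 25/12.
E[α(G)] ≥ n − E[|E(G)|] = 51 − 25/12 = 587/12.
Numerically: ≈ 48.91667.
(This is only a lower bound; the true E[α(G)] may be larger.)

E[α(G)] ≥ 587/12 ≈ 48.91667.


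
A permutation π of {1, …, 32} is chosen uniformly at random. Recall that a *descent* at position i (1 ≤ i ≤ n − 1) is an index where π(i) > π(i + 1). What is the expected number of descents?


Write X = Σ X_I over i = 1, …, 31, with X_I the indicator of one descent.
There are 31 indicators.
For each fixed i, the pair (π(i), π(i+1)) is a uniformly random ordered pair of distinct values from {1, …, 32}; by symmetry P[π(i) > π(i+1)] = 1/2.
By linearity: E[X] = 31 · (1/2) = (32 − 1) · (1/2) = 31/2 ≈ 15.50000.

E[X] = 31/2 = 15.50000.


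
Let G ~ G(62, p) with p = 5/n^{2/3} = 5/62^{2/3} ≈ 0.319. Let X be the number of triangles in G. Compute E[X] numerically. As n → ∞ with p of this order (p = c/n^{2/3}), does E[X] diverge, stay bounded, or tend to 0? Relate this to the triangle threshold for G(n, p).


Number of potential triangles: C(62, 3) = 37820.
Each occurs with probability p³ ≈ (0.319)³ ≈ 3.25182e-02.
By linearity: E[X] = C(62, 3)·p³ ≈ 37820 · 3.25182e-02 ≈ 1229.839.
Since α = 2/3 < 1, p = c/n^{2/3} ≫ 1/n is above the triangle threshold p ~ 1/n. Asymptotically E[X] ~ (c³/6)·n^{3(1−α)} = (5³/6)·n^{1} → ∞; triangles are abundant w.h.p.

E[X] ≈ 1229.839; in regime p = Θ(1/n^{2/3}) E[X] diverges (above the triangle threshold p ~ 1/n).


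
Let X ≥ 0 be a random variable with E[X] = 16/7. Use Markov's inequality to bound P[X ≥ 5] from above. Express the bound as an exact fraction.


μ = E[X] = 16/7, a = 5.
Markov: P[X ≥ 5] ≤ μ/a = (16/7)/5 = 16/35.
Numerically: ≈ 0.457.
(Since a = 5 > μ = 2.286, the bound 16/35 is < 1 and informative.)

P[X ≥ 5] ≤ 16/35 ≈ 0.457.


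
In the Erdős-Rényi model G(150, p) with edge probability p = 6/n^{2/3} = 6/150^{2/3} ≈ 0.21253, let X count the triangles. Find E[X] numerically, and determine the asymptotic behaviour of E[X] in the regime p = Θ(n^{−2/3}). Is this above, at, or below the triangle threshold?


Number of potential triangles: C(150, 3) = 551300.
Each occurs with probability p³ ≈ (0.21253)³ ≈ 9.6000000e-03.
By linearity: E[X] = C(150, 3)·p³ ≈ 551300 · 9.6000000e-03 ≈ 5292.48000.
Since α = 2/3 < 1, p = c/n^{2/3} ≫ 1/n is above the triangle threshold p ~ 1/n. Asymptotically E[X] ~ (c³/6)·n^{3(1−α)} = (6³/6)·n^{1} → ∞; triangles are abundant w.h.p.

E[X] ≈ 5292.48000; in regime p = Θ(1/n^{2/3}) E[X] diverges (above the triangle threshold p ~ 1/n).


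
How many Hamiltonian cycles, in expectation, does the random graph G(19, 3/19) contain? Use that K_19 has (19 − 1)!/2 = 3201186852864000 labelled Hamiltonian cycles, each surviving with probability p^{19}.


K_19 has (19 − 1)!/2 = 3201186852864000 labelled Hamiltonian cycles.
For each such Hamiltonian cycle H, let X_H = 1 if all 19 edges of H are present in G. Then P[X_H = 1] = p^{19} = (3/19)^{19} = 1162261467/1978419655660313589123979.
Summing the indicators: E[X] = Σ_H E[X_H] = 3201186852864000 · p^{19} = 3201186852864000 · 1162261467/1978419655660313589123979 = 3720616127750825791488000/1978419655660313589123979.
Numerically: E[X] ≈ 1.8806.

E[X] = 3201186852864000 · (3/19)^{19} = 3720616127750825791488000/1978419655660313589123979 ≈ 1.8806.


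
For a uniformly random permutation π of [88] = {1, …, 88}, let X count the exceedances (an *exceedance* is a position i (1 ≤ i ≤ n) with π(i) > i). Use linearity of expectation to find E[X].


Write X = Σ_{i=1}^{88} X_i, where X_i = 1_{π(i) > i}.
For each fixed i, π(i) is uniform over {1, …, 88} (marginal of a uniform permutation), so P[π(i) > i] = (n − i)/n. Summing: Σ_{i=1}^{88} (n − i)/n = (0 + 1 + … + 87)/88 = 88(88 − 1)/(2·88) = (88 − 1)/2.
Hence E[X] = Σ_{i=1}^{88} (88 − i)/88 = 87/2 ≈ 43.50000.

E[X] = 87/2 = 43.50000.


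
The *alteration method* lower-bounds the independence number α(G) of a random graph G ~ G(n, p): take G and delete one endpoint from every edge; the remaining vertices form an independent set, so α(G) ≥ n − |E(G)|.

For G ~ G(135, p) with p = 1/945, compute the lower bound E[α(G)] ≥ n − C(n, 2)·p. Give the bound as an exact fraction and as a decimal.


E[|E(G)|] = C(135, 2)·p = 9045 · (1/945) = 67/7.
E[α(G)] ≥ n − E[|E(G)|] = 135 − 67/7 = 878/7.
Numerically: ≈ 125.4286.
(This is only a lower bound; the true E[α(G)] may be larger.)

E[α(G)] ≥ 878/7 ≈ 125.4286.


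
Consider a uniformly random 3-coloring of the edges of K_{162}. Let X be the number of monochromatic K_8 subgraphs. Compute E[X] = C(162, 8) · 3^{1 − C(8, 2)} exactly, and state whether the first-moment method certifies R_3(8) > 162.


E[X] = C(162, 8) · 3^{1 − 28} = 9870758125020 · 3^{−27} = 9870758125020/7625597484987.
As a reduced fraction: E[X] = 121861211420/94143178827 ≈ 1.2944242.
Is E[X] < 1? NO.
Since E[X] ≥ 1, the first-moment bound is inconclusive at n = 162; it does NOT by itself certify R_3(8) > 162.

E[X] = 121861211420/94143178827 ≈ 1.2944242; E[X] ≥ 1; first-moment method inconclusive here.


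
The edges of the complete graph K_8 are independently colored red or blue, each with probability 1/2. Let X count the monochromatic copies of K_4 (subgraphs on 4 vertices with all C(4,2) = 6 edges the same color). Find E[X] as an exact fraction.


Let X = Σ_S X_S over the C(8, 4) = 70 subsets S of size 4, where X_S = 1 if the K_4 on S is monochromatic.
For a fixed S, the K_4 on S has C(4, 2) = 6 edges. P[all 6 edges red] = (1/2)^6, and likewise for blue, so P[monochromatic] = 2·(1/2)^6 = 2^{1 − 6} = 1/32.
Summing: E[X] = C(8, 4) · 2^{1 − 6} = 70 · 1/32 = 35/16.
Numerically: E[X] ≈ 2.18750.

E[X] = C(8,4)·2^(1−C(4,2)) = 35/16 ≈ 2.18750.


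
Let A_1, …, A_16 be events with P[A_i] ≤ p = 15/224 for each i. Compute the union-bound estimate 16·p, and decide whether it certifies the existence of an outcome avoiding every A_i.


Union bound: P[∪_{i=1}^{16} A_i] ≤ Σ_i P[A_i] ≤ 16·p = 16·(15/224) = 15/14.
Numerically: 15/14 ≈ 1.0714.
Is 15/14 < 1? NO.
Since the bound 15/14 is ≥ 1, the union bound is uninformative here; it does NOT by itself certify existence.

16·p = 15/14 ≈ 1.0714; existence NOT certified by the union bound.


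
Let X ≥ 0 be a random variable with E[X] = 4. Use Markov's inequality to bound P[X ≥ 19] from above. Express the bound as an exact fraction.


μ = E[X] = 4, a = 19.
Markov: P[X ≥ 19] ≤ μ/a = (4)/19 = 4/19.
Numerically: ≈ 0.2105.
(Since a = 19 > μ = 4.0000, the bound 4/19 is < 1 and informative.)

P[X ≥ 19] ≤ 4/19 ≈ 0.2105.


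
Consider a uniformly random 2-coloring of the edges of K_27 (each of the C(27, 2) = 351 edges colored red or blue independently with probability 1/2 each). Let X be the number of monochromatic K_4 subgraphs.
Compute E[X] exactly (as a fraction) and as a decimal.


Let X = Σ_S X_S over the C(27, 4) = 17550 subsets S of size 4, where X_S = 1 if the K_4 on S is monochromatic.
For a fixed S, the K_4 on S has C(4, 2) = 6 edges. P[all 6 edges red] = (1/2)^6, and likewise for blue, so P[monochromatic] = 2·(1/2)^6 = 2^{1 − 6} = 1/32.
By linearity: E[X] = C(27, 4) · 2^{1 − 6} = 17550 · 1/32 = 8775/16.
Numerically: E[X] ≈ 548.438.

E[X] = C(27,4)·2^(1−C(4,2)) = 8775/16 ≈ 548.438.


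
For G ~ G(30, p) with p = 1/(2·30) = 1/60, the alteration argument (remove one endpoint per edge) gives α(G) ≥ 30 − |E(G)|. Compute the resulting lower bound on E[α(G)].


E[|E(G)|] = C(30, 2)·p = 435 · (1/60) = 29/4.
E[α(G)] ≥ n − E[|E(G)|] = 30 − 29/4 = 91/4.
Numerically: ≈ 22.7500.
(This is only a lower bound; the true E[α(G)] may be larger.)

E[α(G)] ≥ 91/4 ≈ 22.7500.


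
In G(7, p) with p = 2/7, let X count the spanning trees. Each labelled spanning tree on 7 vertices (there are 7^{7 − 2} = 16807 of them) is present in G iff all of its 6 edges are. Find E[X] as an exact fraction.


K_7 has 7^{7 − 2} = 16807 labelled spanning trees.
For each such spanning tree H, let X_H = 1 if all 6 edges of H are present in G. Then P[X_H = 1] = p^{6} = (2/7)^{6} = 64/117649.
Summing the indicators: E[X] = Σ_H E[X_H] = 16807 · p^{6} = 16807 · 64/117649 = 64/7.
Numerically: E[X] ≈ 9.14286.

E[X] = 16807 · (2/7)^{6} = 64/7 ≈ 9.14286.


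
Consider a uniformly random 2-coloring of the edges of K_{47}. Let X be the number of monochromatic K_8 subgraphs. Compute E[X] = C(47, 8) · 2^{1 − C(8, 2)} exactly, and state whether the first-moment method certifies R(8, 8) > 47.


E[X] = C(47, 8) · 2^{1 − 28} = 314457495 · 2^{−27} = 314457495/134217728.
As a reduced fraction: E[X] = 314457495/134217728 ≈ 2.342891.
Is E[X] < 1? NO.
Since E[X] ≥ 1, the first-moment bound is inconclusive at n = 47; it does NOT by itself certify R(8, 8) > 47.

E[X] = 314457495/134217728 ≈ 2.342891; E[X] ≥ 1; first-moment method inconclusive here.


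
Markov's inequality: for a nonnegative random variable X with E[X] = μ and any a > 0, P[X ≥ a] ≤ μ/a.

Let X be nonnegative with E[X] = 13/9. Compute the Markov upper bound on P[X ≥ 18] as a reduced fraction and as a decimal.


μ = E[X] = 13/9, a = 18.
Markov: P[X ≥ 18] ≤ μ/a = (13/9)/18 = 13/162.
Numerically: ≈ 0.080247.
(Since a = 18 > μ = 1.444444, the bound 13/162 is < 1 and informative.)

P[X ≥ 18] ≤ 13/162 ≈ 0.080247.


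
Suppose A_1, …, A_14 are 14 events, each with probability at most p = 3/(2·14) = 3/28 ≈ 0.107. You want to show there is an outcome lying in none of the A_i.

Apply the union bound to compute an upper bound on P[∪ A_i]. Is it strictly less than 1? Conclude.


Union bound: P[∪_{i=1}^{14} A_i] ≤ Σ_i P[A_i] ≤ 14·p = 14·(3/28) = 3/2.
Numerically: 3/2 ≈ 1.500.
Is 3/2 < 1? NO.
Since the bound 3/2 is ≥ 1, the union bound is uninformative here; it does NOT by itself certify existence.

14·p = 3/2 ≈ 1.500; existence NOT certified by the union bound.


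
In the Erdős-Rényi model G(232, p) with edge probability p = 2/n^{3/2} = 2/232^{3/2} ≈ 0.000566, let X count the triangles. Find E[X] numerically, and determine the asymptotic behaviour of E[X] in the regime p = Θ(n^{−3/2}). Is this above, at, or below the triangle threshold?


Number of potential triangles: C(232, 3) = 2054360.
Each occurs with probability p³ ≈ (0.000566)³ ≈ 1.812984e-10.
By linearity: E[X] = C(232, 3)·p³ ≈ 2054360 · 1.812984e-10 ≈ 0.0004.
Since α = 3/2 > 1, p = c/n^{3/2} = o(1/n) is below the triangle threshold p ~ 1/n. Asymptotically E[X] ~ (c³/6)·n^{3(1−α)} = (2³/6)·n^{-1.5} → 0, so by Markov's inequality G has no triangles w.h.p.

E[X] ≈ 0.0004; in regime p = Θ(1/n^{3/2}) E[X] tends to 0 (below the triangle threshold p ~ 1/n).


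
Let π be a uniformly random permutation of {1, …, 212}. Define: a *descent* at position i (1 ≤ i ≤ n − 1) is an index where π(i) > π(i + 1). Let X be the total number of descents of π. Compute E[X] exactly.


Write X = Σ X_I over i = 1, …, 211, with X_I the indicator of one descent.
There are 211 indicators.
For each fixed i, the pair (π(i), π(i+1)) is a uniformly random ordered pair of distinct values from {1, …, 212}; by symmetry P[π(i) > π(i+1)] = 1/2.
By linearity: E[X] = 211 · (1/2) = (212 − 1) · (1/2) = 211/2 ≈ 105.500000.

E[X] = 211/2 = 105.500000.


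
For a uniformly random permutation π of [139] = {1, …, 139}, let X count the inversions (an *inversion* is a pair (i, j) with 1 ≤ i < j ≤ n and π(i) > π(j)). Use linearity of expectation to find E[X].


Write X = Σ X_I over the C(139, 2) = 9591 pairs i < j, with X_I the indicator of one inversion.
There are 9591 indicators.
For each fixed pair i < j, the values π(i) and π(j) are two distinct elements of {1, …, 139} in uniformly random order; by symmetry P[π(i) > π(j)] = 1/2.
By linearity: E[X] = 9591 · (1/2) = C(139, 2) · (1/2) = 9591/2 = 9591/2 ≈ 4795.500000.

E[X] = 9591/2 = 4795.500000.


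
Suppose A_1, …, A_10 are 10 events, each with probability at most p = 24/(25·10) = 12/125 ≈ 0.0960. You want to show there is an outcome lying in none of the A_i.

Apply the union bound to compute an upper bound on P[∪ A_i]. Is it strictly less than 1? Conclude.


Union bound: P[∪_{i=1}^{10} A_i] ≤ Σ_i P[A_i] ≤ 10·p = 10·(12/125) = 24/25.
Numerically: 24/25 ≈ 0.9600.
Is 24/25 < 1? YES.
Since P[∪ A_i] ≤ 24/25 < 1, the complement has P[∩ A_i^c] ≥ 1 − 24/25 = 1/25 > 0, so some outcome avoids every A_i.

10·p = 24/25 ≈ 0.9600; existence CERTIFIED by the union bound.


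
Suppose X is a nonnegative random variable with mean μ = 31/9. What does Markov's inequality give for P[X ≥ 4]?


μ = E[X] = 31/9, a = 4.
Markov: P[X ≥ 4] ≤ μ/a = (31/9)/4 = 31/36.
Numerically: ≈ 0.8611.
(Since a = 4 > μ = 3.4444, the bound 31/36 is < 1 and informative.)

P[X ≥ 4] ≤ 31/36 ≈ 0.8611.


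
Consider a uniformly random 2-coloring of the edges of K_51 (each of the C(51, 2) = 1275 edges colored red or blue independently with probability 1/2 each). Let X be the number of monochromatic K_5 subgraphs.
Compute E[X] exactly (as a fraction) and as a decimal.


Let X = Σ_S X_S over the C(51, 5) = 2349060 subsets S of size 5, where X_S = 1 if the K_5 on S is monochromatic.
For a fixed S, the K_5 on S has C(5, 2) = 10 edges. P[all 10 edges red] = (1/2)^10, and likewise for blue, so P[monochromatic] = 2·(1/2)^10 = 2^{1 − 10} = 1/512.
By linearity: E[X] = C(51, 5) · 2^{1 − 10} = 2349060 · 1/512 = 587265/128.
Numerically: E[X] ≈ 4588.0078.

E[X] = C(51,5)·2^(1−C(5,2)) = 587265/128 ≈ 4588.0078.


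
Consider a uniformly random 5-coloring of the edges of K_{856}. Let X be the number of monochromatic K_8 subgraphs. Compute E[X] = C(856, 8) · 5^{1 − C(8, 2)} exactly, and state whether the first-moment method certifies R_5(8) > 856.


E[X] = C(856, 8) · 5^{1 − 28} = 6918660634157180775 · 5^{−27} = 6918660634157180775/7450580596923828125.
As a reduced fraction: E[X] = 276746425366287231/298023223876953125 ≈ 0.9286.
Is E[X] < 1? YES.
Since E[X] < 1, there exists a 5-coloring of K_{856} with no monochromatic K_8; hence R_5(8) > 856.

E[X] = 276746425366287231/298023223876953125 ≈ 0.9286; E[X] < 1, so R_5(8) > 856.


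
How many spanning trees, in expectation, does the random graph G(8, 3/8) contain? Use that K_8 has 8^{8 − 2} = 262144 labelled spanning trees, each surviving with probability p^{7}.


K_8 has 8^{8 − 2} = 262144 labelled spanning trees.
For each such spanning tree H, let X_H = 1 if all 7 edges of H are present in G. Then P[X_H = 1] = p^{7} = (3/8)^{7} = 2187/2097152.
By linearity of expectation: E[X] = Σ_H E[X_H] = 262144 · p^{7} = 262144 · 2187/2097152 = 2187/8.
Numerically: E[X] ≈ 273.375.

E[X] = 262144 · (3/8)^{7} = 2187/8 ≈ 273.375.


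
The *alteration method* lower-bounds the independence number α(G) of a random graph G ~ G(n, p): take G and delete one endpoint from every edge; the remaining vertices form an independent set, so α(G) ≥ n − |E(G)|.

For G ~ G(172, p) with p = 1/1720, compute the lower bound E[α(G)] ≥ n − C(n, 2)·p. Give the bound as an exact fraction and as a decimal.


E[|E(G)|] = C(172, 2)·p = 14706 · (1/1720) = 171/20.
E[α(G)] ≥ n − E[|E(G)|] = 172 − 171/20 = 3269/20.
Numerically: ≈ 163.4500.
(This is only a lower bound; the true E[α(G)] may be larger.)

E[α(G)] ≥ 3269/20 ≈ 163.4500.


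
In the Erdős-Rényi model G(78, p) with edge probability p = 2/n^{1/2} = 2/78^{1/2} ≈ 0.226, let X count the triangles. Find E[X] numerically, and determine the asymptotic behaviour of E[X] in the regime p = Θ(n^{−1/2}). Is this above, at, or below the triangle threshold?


Number of potential triangles: C(78, 3) = 76076.
Each occurs with probability p³ ≈ (0.226)³ ≈ 1.16131e-02.
By linearity: E[X] = C(78, 3)·p³ ≈ 76076 · 1.16131e-02 ≈ 883.478.
Since α = 1/2 < 1, p = c/n^{1/2} ≫ 1/n is above the triangle threshold p ~ 1/n. Asymptotically E[X] ~ (c³/6)·n^{3(1−α)} = (2³/6)·n^{1.5} → ∞; triangles are abundant w.h.p.

E[X] ≈ 883.478; in regime p = Θ(1/n^{1/2}) E[X] diverges (above the triangle threshold p ~ 1/n).


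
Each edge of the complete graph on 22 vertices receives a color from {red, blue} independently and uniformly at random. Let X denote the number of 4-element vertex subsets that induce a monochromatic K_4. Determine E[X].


Let X = Σ_S X_S over the C(22, 4) = 7315 subsets S of size 4, where X_S = 1 if the K_4 on S is monochromatic.
For a fixed S, the K_4 on S has C(4, 2) = 6 edges. P[all 6 edges red] = (1/2)^6, and likewise for blue, so P[monochromatic] = 2·(1/2)^6 = 2^{1 − 6} = 1/32.
By linearity of expectation: E[X] = C(22, 4) · 2^{1 − 6} = 7315 · 1/32 = 7315/32.
Numerically: E[X] ≈ 228.594.

E[X] = C(22,4)·2^(1−C(4,2)) = 7315/32 ≈ 228.594.


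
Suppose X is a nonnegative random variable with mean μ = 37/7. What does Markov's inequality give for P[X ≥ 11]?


μ = E[X] = 37/7, a = 11.
Markov: P[X ≥ 11] ≤ μ/a = (37/7)/11 = 37/77.
Numerically: ≈ 0.4805.
(Since a = 11 > μ = 5.2857, the bound 37/77 is < 1 and informative.)

P[X ≥ 11] ≤ 37/77 ≈ 0.4805.


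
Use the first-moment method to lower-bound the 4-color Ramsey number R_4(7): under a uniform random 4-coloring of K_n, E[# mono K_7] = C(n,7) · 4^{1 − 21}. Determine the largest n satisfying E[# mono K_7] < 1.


We need C(n, 7) · 4^{1 − 21} < 1, i.e. C(n, 7) < 4^{21 − 1} = 1099511627776.
Check values of n near the boundary:
  n = 177: C(177, 7) = 957664425960; 957664425960 < 1099511627776? YES
  n = 178: C(178, 7) = 996867063280; 996867063280 < 1099511627776? YES
  n = 179: C(179, 7) = 1037437234460; 1037437234460 < 1099511627776? YES
  n = 180: C(180, 7) = 1079414463600; 1079414463600 < 1099511627776? YES
  n = 181: C(181, 7) = 1122839183400; 1122839183400 < 1099511627776? NO
  n = 182: C(182, 7) = 1167752750736; 1167752750736 < 1099511627776? NO
  n = 183: C(183, 7) = 1214197462413; 1214197462413 < 1099511627776? NO
The largest n with C(n, 7) < 1099511627776 is n = 180 (where E[X] = 67463403975/68719476736 ≈ 0.9817). Hence R_4(7) > 180, i.e. R_4(7) ≥ 181.

Largest n = 180; hence R_4(7) > 180.


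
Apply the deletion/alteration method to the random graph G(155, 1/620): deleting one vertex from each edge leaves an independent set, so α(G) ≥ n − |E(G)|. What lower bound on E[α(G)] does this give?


E[|E(G)|] = C(155, 2)·p = 11935 · (1/620) = 77/4.
E[α(G)] ≥ n − E[|E(G)|] = 155 − 77/4 = 543/4.
Numerically: ≈ 135.750000.
(This is only a lower bound; the true E[α(G)] may be larger.)

E[α(G)] ≥ 543/4 ≈ 135.750000.


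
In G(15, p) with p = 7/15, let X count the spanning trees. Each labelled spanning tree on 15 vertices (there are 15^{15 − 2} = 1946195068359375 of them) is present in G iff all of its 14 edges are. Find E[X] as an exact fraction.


K_15 has 15^{15 − 2} = 1946195068359375 labelled spanning trees.
For each such spanning tree H, let X_H = 1 if all 14 edges of H are present in G. Then P[X_H = 1] = p^{14} = (7/15)^{14} = 678223072849/29192926025390625.
Summing the indicators: E[X] = Σ_H E[X_H] = 1946195068359375 · p^{14} = 1946195068359375 · 678223072849/29192926025390625 = 678223072849/15.
Numerically: E[X] ≈ 4.521e+10.

E[X] = 1946195068359375 · (7/15)^{14} = 678223072849/15 ≈ 4.521e+10.


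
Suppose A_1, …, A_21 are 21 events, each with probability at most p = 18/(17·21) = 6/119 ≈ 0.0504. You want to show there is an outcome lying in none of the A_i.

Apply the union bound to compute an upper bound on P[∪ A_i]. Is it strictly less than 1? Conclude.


Union bound: P[∪_{i=1}^{21} A_i] ≤ Σ_i P[A_i] ≤ 21·p = 21·(6/119) = 18/17.
Numerically: 18/17 ≈ 1.0588.
Is 18/17 < 1? NO.
Since the bound 18/17 is ≥ 1, the union bound is uninformative here; it does NOT by itself certify existence.

21·p = 18/17 ≈ 1.0588; existence NOT certified by the union bound.


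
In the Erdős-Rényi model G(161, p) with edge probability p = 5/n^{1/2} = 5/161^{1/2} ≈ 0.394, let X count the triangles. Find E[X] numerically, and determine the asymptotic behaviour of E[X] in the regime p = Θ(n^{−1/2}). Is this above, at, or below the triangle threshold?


Number of potential triangles: C(161, 3) = 682640.
Each occurs with probability p³ ≈ (0.394)³ ≈ 6.11887e-02.
By linearity: E[X] = C(161, 3)·p³ ≈ 682640 · 6.11887e-02 ≈ 41769.852.
Since α = 1/2 < 1, p = c/n^{1/2} ≫ 1/n is above the triangle threshold p ~ 1/n. Asymptotically E[X] ~ (c³/6)·n^{3(1−α)} = (5³/6)·n^{1.5} → ∞; triangles are abundant w.h.p.

E[X] ≈ 41769.852; in regime p = Θ(1/n^{1/2}) E[X] diverges (above the triangle threshold p ~ 1/n).


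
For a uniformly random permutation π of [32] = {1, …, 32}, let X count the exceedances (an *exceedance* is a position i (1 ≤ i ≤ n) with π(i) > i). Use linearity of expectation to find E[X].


Write X = Σ_{i=1}^{32} X_i, where X_i = 1_{π(i) > i}.
For each fixed i, π(i) is uniform over {1, …, 32} (marginal of a uniform permutation), so P[π(i) > i] = (n − i)/n. Summing: Σ_{i=1}^{32} (n − i)/n = (0 + 1 + … + 31)/32 = 32(32 − 1)/(2·32) = (32 − 1)/2.
Hence E[X] = Σ_{i=1}^{32} (32 − i)/32 = 31/2 ≈ 15.500000.

E[X] = 31/2 = 15.500000.


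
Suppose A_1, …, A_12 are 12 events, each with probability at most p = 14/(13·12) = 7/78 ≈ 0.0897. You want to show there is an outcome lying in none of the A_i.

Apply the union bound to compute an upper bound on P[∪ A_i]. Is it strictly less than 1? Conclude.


Union bound: P[∪_{i=1}^{12} A_i] ≤ Σ_i P[A_i] ≤ 12·p = 12·(7/78) = 14/13.
Numerically: 14/13 ≈ 1.0769.
Is 14/13 < 1? NO.
Since the bound 14/13 is ≥ 1, the union bound is uninformative here; it does NOT by itself certify existence.

12·p = 14/13 ≈ 1.0769; existence NOT certified by the union bound.


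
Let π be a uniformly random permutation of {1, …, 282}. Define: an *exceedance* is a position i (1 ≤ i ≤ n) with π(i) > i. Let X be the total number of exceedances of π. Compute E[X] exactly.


Write X = Σ_{i=1}^{282} X_i, where X_i = 1_{π(i) > i}.
For each fixed i, π(i) is uniform over {1, …, 282} (marginal of a uniform permutation), so P[π(i) > i] = (n − i)/n. Summing: Σ_{i=1}^{282} (n − i)/n = (0 + 1 + … + 281)/282 = 282(282 − 1)/(2·282) = (282 − 1)/2.
Hence E[X] = Σ_{i=1}^{282} (282 − i)/282 = 281/2 ≈ 140.500.

E[X] = 281/2 = 140.500.


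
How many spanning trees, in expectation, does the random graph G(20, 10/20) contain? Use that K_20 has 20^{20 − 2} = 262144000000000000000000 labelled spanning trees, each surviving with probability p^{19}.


K_20 has 20^{20 − 2} = 262144000000000000000000 labelled spanning trees.
For each such spanning tree H, let X_H = 1 if all 19 edges of H are present in G. Then P[X_H = 1] = p^{19} = (1/2)^{19} = 1/524288.
Summing the indicators: E[X] = Σ_H E[X_H] = 262144000000000000000000 · p^{19} = 262144000000000000000000 · 1/524288 = 500000000000000000.
Numerically: E[X] ≈ 5e+17.

E[X] = 262144000000000000000000 · (1/2)^{19} = 500000000000000000 ≈ 5e+17.


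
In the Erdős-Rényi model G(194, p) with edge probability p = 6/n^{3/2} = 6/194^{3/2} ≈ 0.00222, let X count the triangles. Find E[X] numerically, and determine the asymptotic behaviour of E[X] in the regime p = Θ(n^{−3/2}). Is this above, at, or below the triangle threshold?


Number of potential triangles: C(194, 3) = 1198144.
Each occurs with probability p³ ≈ (0.00222)³ ≈ 1.094828e-08.
By linearity: E[X] = C(194, 3)·p³ ≈ 1198144 · 1.094828e-08 ≈ 0.0131.
Since α = 3/2 > 1, p = c/n^{3/2} = o(1/n) is below the triangle threshold p ~ 1/n. Asymptotically E[X] ~ (c³/6)·n^{3(1−α)} = (6³/6)·n^{-1.5} → 0, so by Markov's inequality G has no triangles w.h.p.

E[X] ≈ 0.0131; in regime p = Θ(1/n^{3/2}) E[X] tends to 0 (below the triangle threshold p ~ 1/n).


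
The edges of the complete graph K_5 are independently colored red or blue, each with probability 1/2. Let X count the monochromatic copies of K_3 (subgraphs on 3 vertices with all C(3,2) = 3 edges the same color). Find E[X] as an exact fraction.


Let X = Σ_S X_S over the C(5, 3) = 10 subsets S of size 3, where X_S = 1 if the K_3 on S is monochromatic.
For a fixed S, the K_3 on S has C(3, 2) = 3 edges. P[all 3 edges red] = (1/2)^3, and likewise for blue, so P[monochromatic] = 2·(1/2)^3 = 2^{1 − 3} = 1/4.
Summing: E[X] = C(5, 3) · 2^{1 − 3} = 10 · 1/4 = 5/2.
Numerically: E[X] ≈ 2.50000.

E[X] = C(5,3)·2^(1−C(3,2)) = 5/2 ≈ 2.50000.


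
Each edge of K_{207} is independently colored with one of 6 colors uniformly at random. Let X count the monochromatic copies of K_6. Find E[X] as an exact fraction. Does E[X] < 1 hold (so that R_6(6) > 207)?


E[X] = C(207, 6) · 6^{1 − 15} = 101563230237 · 6^{−14} = 101563230237/78364164096.
As a reduced fraction: E[X] = 33854410079/26121388032 ≈ 1.29604.
Is E[X] < 1? NO.
Since E[X] ≥ 1, the first-moment bound is inconclusive at n = 207; it does NOT by itself certify R_6(6) > 207.

E[X] = 33854410079/26121388032 ≈ 1.29604; E[X] ≥ 1; first-moment method inconclusive here.


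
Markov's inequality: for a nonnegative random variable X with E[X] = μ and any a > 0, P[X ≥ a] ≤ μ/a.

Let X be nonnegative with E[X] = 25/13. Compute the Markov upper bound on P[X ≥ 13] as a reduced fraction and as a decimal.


μ = E[X] = 25/13, a = 13.
Markov: P[X ≥ 13] ≤ μ/a = (25/13)/13 = 25/169.
Numerically: ≈ 0.147929.
(Since a = 13 > μ = 1.923077, the bound 25/169 is < 1 and informative.)

P[X ≥ 13] ≤ 25/169 ≈ 0.147929.


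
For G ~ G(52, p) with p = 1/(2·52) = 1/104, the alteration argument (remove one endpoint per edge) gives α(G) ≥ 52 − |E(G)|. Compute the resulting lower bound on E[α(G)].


E[|E(G)|] = C(52, 2)·p = 1326 · (1/104) = 51/4.
E[α(G)] ≥ n − E[|E(G)|] = 52 − 51/4 = 157/4.
Numerically: ≈ 39.250000.
(This is only a lower bound; the true E[α(G)] may be larger.)

E[α(G)] ≥ 157/4 ≈ 39.250000.


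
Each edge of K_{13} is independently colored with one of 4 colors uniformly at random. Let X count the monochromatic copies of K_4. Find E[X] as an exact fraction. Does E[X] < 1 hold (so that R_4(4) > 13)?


E[X] = C(13, 4) · 4^{1 − 6} = 715 · 4^{−5} = 715/1024.
As a reduced fraction: E[X] = 715/1024 ≈ 0.6982422.
Is E[X] < 1? YES.
Since E[X] < 1, there exists a 4-coloring of K_{13} with no monochromatic K_4; hence R_4(4) > 13.

E[X] = 715/1024 ≈ 0.6982422; E[X] < 1, so R_4(4) > 13.


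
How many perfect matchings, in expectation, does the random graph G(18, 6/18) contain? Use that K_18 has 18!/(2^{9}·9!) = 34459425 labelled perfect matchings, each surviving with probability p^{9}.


K_18 has 18!/(2^{9}·9!) = 34459425 labelled perfect matchings.
For each such perfect matching H, let X_H = 1 if all 9 edges of H are present in G. Then P[X_H = 1] = p^{9} = (1/3)^{9} = 1/19683.
By linearity of expectation: E[X] = Σ_H E[X_H] = 34459425 · p^{9} = 34459425 · 1/19683 = 425425/243.
Numerically: E[X] ≈ 1751.

E[X] = 34459425 · (1/3)^{9} = 425425/243 ≈ 1751.


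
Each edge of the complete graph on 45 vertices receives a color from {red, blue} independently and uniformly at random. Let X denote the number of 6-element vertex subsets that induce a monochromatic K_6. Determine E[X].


Let X = Σ_S X_S over the C(45, 6) = 8145060 subsets S of size 6, where X_S = 1 if the K_6 on S is monochromatic.
For a fixed S, the K_6 on S has C(6, 2) = 15 edges. P[all 15 edges red] = (1/2)^15, and likewise for blue, so P[monochromatic] = 2·(1/2)^15 = 2^{1 − 15} = 1/16384.
Summing: E[X] = C(45, 6) · 2^{1 − 15} = 8145060 · 1/16384 = 2036265/4096.
Numerically: E[X] ≈ 497.13501.

E[X] = C(45,6)·2^(1−C(6,2)) = 2036265/4096 ≈ 497.13501.
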